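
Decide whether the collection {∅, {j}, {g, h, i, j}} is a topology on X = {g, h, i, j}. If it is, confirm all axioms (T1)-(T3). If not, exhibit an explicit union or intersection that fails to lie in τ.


τ IS a topology on X.

Axiom (T1): ∅ ∈ τ? Yes; X ∈ τ? Yes.
Axiom (T2/T3): check pairwise unions and intersections of members of τ.
All pairwise intersections and unions checked — each lies in τ. Therefore τ satisfies (T1), (T2), (T3): it IS a topology on X.


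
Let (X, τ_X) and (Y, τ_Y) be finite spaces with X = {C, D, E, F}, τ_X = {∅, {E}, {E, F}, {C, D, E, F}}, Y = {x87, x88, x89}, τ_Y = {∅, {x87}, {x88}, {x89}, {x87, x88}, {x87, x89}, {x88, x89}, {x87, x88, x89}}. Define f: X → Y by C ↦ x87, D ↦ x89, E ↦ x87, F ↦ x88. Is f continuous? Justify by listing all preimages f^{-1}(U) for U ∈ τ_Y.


f is NOT continuous.

Compute f^{-1}(U) for each U ∈ τ_Y:
  U = ∅: f^{-1}(U) = ∅ ∈ τ_X ✓.
  U = {x87}: f^{-1}(U) = {C, E} ∉ τ_X ✗.
  U = {x88}: f^{-1}(U) = {F} ∉ τ_X ✗.
  U = {x89}: f^{-1}(U) = {D} ∉ τ_X ✗.
  U = {x87, x88}: f^{-1}(U) = {C, E, F} ∉ τ_X ✗.
  U = {x87, x89}: f^{-1}(U) = {C, D, E} ∉ τ_X ✗.
  U = {x88, x89}: f^{-1}(U) = {D, F} ∉ τ_X ✗.
  U = {x87, x88, x89}: f^{-1}(U) = {C, D, E, F} ∈ τ_X ✓.
Found U = {x87} with f^{-1}(U) = {C, E} not in τ_X. Therefore f is NOT continuous.


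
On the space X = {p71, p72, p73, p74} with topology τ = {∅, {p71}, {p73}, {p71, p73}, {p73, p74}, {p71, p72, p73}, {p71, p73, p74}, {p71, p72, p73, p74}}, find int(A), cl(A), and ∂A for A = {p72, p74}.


int(A) = ∅, cl(A) = {p72, p74}, ∂A = {p72, p74}.

Closed sets in (X, τ) are complements of opens:
  closed(X, τ) = {∅, {p72}, {p74}, {p71, p72}, {p72, p74}, {p71, p72, p74}, {p72, p73, p74}, {p71, p72, p73, p74}}.
int(A) = ⋃ {U ∈ τ : U ⊆ A}. Opens contained in A: ∅.
Taking the union of these: int(A) = ∅.
cl(A) = ⋂ {C closed : A ⊆ C}. Closed sets containing A: {p72, p74}, {p71, p72, p74}, {p72, p73, p74}, {p71, p72, p73, p74}.
Intersecting these: cl(A) = {p72, p74}.
∂A = cl(A) ∖ int(A) = {p72, p74} ∖ ∅ = {p72, p74}.


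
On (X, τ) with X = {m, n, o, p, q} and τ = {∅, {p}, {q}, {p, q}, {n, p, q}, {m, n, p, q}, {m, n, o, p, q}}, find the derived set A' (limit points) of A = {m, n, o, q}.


A' = {m, n, o}

For each x ∈ X, list the open sets U ∈ τ with x ∈ U, then check whether U ∩ (A ∖ {x}) ≠ ∅ for every such U.
  x = m: opens ∋ x are {m, n, p, q}, {m, n, o, p, q}; each meets A ∖ {m}, so x IS a limit point.
  x = n: opens ∋ x are {n, p, q}, {m, n, p, q}, {m, n, o, p, q}; each meets A ∖ {n}, so x IS a limit point.
  x = o: opens ∋ x are {m, n, o, p, q}; each meets A ∖ {o}, so x IS a limit point.
  x = p: open {p} ∋ x has {p} ∩ (A ∖ {p}) = ∅, so x is NOT a limit point.
  x = q: open {q} ∋ x has {q} ∩ (A ∖ {q}) = ∅, so x is NOT a limit point.
Collecting: A' = {m, n, o}.


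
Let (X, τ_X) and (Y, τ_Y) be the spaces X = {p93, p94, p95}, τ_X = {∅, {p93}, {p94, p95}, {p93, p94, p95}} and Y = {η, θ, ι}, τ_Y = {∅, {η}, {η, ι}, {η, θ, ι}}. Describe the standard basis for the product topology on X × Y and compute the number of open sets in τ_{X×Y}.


Basis B = {∅ × ∅, {p93} × {η}, {p93} × {η, ι}, {p94, p95} × {η}, {p93} × {η, θ, ι}, {p93, p94, p95} × {η}, {p94, p95} × {η, ι}, {p93, p94, p95} × {η, ι}, {p94, p95} × {η, θ, ι}, {p93, p94, p95} × {η, θ, ι}}; |τ_{X×Y}| = 16.

Enumerate products U × V with U ∈ τ_X, V ∈ τ_Y (deduplicated):
  ∅ × ∅ = {} (∅)
  {p93} × {η} = {(p93,η)}
  {p93} × {η, ι} = {(p93,η), (p93,ι)}
  {p94, p95} × {η} = {(p94,η), (p95,η)}
  {p93} × {η, θ, ι} = {(p93,η), (p93,θ), (p93,ι)}
  {p93, p94, p95} × {η} = {(p93,η), (p94,η), (p95,η)}
  {p94, p95} × {η, ι} = {(p94,η), (p94,ι), (p95,η), (p95,ι)}
  {p93, p94, p95} × {η, ι} = {(p93,η), (p93,ι), (p94,η), (p94,ι), (p95,η), (p95,ι)}
  {p94, p95} × {η, θ, ι} = {(p94,η), (p94,θ), (p94,ι), (p95,η), (p95,θ), (p95,ι)}
  {p93, p94, p95} × {η, θ, ι} = {(p93,η), (p93,θ), (p93,ι), (p94,η), (p94,θ), (p94,ι), (p95,η), (p95,θ), (p95,ι)}
These 10 distinct sets form the basis B.
Close under arbitrary unions to get τ_{X×Y}; counting gives |τ_{X×Y}| = 16.


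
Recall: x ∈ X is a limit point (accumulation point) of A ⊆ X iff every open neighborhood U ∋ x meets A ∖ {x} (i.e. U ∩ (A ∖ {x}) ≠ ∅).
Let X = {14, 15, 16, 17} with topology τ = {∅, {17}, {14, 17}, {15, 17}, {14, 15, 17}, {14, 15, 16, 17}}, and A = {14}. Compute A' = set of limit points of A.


A' = {16}

For each x ∈ X, list the open sets U ∈ τ with x ∈ U, then check whether U ∩ (A ∖ {x}) ≠ ∅ for every such U.
  x = 14: open {14, 17} ∋ x has {14, 17} ∩ (A ∖ {14}) = ∅, so x is NOT a limit point.
  x = 15: open {15, 17} ∋ x has {15, 17} ∩ (A ∖ {15}) = ∅, so x is NOT a limit point.
  x = 16: opens ∋ x are {14, 15, 16, 17}; each meets A ∖ {16}, so x IS a limit point.
  x = 17: open {17} ∋ x has {17} ∩ (A ∖ {17}) = ∅, so x is NOT a limit point.
Collecting: A' = {16}.


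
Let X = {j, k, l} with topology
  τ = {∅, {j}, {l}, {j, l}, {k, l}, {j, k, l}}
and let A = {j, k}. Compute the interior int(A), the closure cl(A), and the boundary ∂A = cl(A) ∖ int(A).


int(A) = {j}, cl(A) = {j, k}, ∂A = {k}.

Closed sets in (X, τ) are complements of opens:
  closed(X, τ) = {∅, {j}, {k}, {j, k}, {k, l}, {j, k, l}}.
int(A) = ⋃ {U ∈ τ : U ⊆ A}. Opens contained in A: ∅, {j}.
Taking the union of these: int(A) = {j}.
cl(A) = ⋂ {C closed : A ⊆ C}. Closed sets containing A: {j, k}, {j, k, l}.
Intersecting these: cl(A) = {j, k}.
∂A = cl(A) ∖ int(A) = {j, k} ∖ {j} = {k}.


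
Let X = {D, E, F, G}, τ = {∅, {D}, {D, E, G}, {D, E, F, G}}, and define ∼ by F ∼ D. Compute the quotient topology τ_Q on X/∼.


X/∼ = {[D=F], [E], [G]}; |τ_Q| = 2.

Equivalence classes: [D=F], [E], [G].
Quotient map π: X → X/∼ sends D ↦ [D=F], E ↦ [E], F ↦ [D=F], G ↦ [G].
For each subset V ⊆ X/∼, compute π^{-1}(V) ⊆ X and check whether π^{-1}(V) ∈ τ. V is open in τ_Q iff π^{-1}(V) ∈ τ.
  V = {}: π^{-1}(V) = ∅ ∈ τ ✓.
  V = {[D=F]}: π^{-1}(V) = {D, F} ∉ τ ✗.
  V = {[E]}: π^{-1}(V) = {E} ∉ τ ✗.
  V = {[D=F], [E]}: π^{-1}(V) = {D, E, F} ∉ τ ✗.
  V = {[G]}: π^{-1}(V) = {G} ∉ τ ✗.
  V = {[D=F], [G]}: π^{-1}(V) = {D, F, G} ∉ τ ✗.
  V = {[E], [G]}: π^{-1}(V) = {E, G} ∉ τ ✗.
  V = {[D=F], [E], [G]}: π^{-1}(V) = {D, E, F, G} ∈ τ ✓.
Open sets in the quotient: τ_Q = {{}, {[D=F], [E], [G]}} (2 elements).


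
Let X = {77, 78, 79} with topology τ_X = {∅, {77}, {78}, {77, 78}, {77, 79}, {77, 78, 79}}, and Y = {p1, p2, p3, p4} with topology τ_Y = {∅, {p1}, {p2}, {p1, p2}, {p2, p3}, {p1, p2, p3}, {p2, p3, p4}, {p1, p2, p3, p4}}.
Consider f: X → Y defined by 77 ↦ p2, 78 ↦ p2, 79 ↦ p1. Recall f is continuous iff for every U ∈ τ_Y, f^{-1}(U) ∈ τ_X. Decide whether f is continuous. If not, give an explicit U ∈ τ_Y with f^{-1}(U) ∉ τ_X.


f is NOT continuous.

Compute f^{-1}(U) for each U ∈ τ_Y:
  U = ∅: f^{-1}(U) = ∅ ∈ τ_X ✓.
  U = {p1}: f^{-1}(U) = {79} ∉ τ_X ✗.
  U = {p2}: f^{-1}(U) = {77, 78} ∈ τ_X ✓.
  U = {p1, p2}: f^{-1}(U) = {77, 78, 79} ∈ τ_X ✓.
  U = {p2, p3}: f^{-1}(U) = {77, 78} ∈ τ_X ✓.
  U = {p1, p2, p3}: f^{-1}(U) = {77, 78, 79} ∈ τ_X ✓.
  U = {p2, p3, p4}: f^{-1}(U) = {77, 78} ∈ τ_X ✓.
  U = {p1, p2, p3, p4}: f^{-1}(U) = {77, 78, 79} ∈ τ_X ✓.
Found U = {p1} with f^{-1}(U) = {79} not in τ_X. Therefore f is NOT continuous.


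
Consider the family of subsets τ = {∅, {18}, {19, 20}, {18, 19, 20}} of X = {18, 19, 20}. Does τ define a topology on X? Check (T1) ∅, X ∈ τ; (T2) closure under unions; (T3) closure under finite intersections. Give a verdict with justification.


τ IS a topology on X.

Axiom (T1): ∅ ∈ τ? Yes; X ∈ τ? Yes.
Axiom (T2/T3): check pairwise unions and intersections of members of τ.
All pairwise intersections and unions checked — each lies in τ. Therefore τ satisfies (T1), (T2), (T3): it IS a topology on X.


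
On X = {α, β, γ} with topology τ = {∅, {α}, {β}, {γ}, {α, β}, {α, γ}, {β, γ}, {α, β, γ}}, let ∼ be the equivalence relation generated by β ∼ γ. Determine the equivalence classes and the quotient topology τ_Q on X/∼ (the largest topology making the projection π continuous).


X/∼ = {[α], [β=γ]}; |τ_Q| = 4.

Equivalence classes: [α], [β=γ].
Quotient map π: X → X/∼ sends α ↦ [α], β ↦ [β=γ], γ ↦ [β=γ].
For each subset V ⊆ X/∼, compute π^{-1}(V) ⊆ X and check whether π^{-1}(V) ∈ τ. V is open in τ_Q iff π^{-1}(V) ∈ τ.
  V = {}: π^{-1}(V) = ∅ ∈ τ ✓.
  V = {[α]}: π^{-1}(V) = {α} ∈ τ ✓.
  V = {[β=γ]}: π^{-1}(V) = {β, γ} ∈ τ ✓.
  V = {[α], [β=γ]}: π^{-1}(V) = {α, β, γ} ∈ τ ✓.
Open sets in the quotient: τ_Q = {{}, {[α]}, {[β=γ]}, {[α], [β=γ]}} (4 elements).


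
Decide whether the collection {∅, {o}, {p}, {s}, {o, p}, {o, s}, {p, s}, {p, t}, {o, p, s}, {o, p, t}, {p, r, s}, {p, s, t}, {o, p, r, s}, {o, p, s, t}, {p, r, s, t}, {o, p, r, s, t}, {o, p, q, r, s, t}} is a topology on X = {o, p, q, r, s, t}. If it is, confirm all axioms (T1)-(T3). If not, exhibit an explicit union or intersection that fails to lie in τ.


τ IS a topology on X.

Axiom (T1): ∅ ∈ τ? Yes; X ∈ τ? Yes.
Axiom (T2/T3): check pairwise unions and intersections of members of τ.
All pairwise intersections and unions checked — each lies in τ. Therefore τ satisfies (T1), (T2), (T3): it IS a topology on X.


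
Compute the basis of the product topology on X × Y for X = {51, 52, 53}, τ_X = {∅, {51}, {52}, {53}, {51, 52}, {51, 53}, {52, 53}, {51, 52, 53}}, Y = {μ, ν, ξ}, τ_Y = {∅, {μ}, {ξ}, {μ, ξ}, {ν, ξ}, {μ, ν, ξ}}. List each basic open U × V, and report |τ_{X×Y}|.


Basis B = {∅ × ∅, {51} × {μ}, {51} × {ξ}, {52} × {μ}, {52} × {ξ}, {53} × {μ}, {53} × {ξ}, {51} × {μ, ξ}, {51, 52} × {μ}, {51, 53} × {μ}, {51} × {ν, ξ}, {51, 52} × {ξ}, {51, 53} × {ξ}, {52} × {μ, ξ}, {52, 53} × {μ}, {52} × {ν, ξ}, {52, 53} × {ξ}, {53} × {μ, ξ}, {53} × {ν, ξ}, {51} × {μ, ν, ξ}, {51, 52, 53} × {μ}, {51, 52, 53} × {ξ}, {52} × {μ, ν, ξ}, {53} × {μ, ν, ξ}, {51, 52} × {μ, ξ}, {51, 53} × {μ, ξ}, {51, 52} × {ν, ξ}, {51, 53} × {ν, ξ}, {52, 53} × {μ, ξ}, {52, 53} × {ν, ξ}, {51, 52} × {μ, ν, ξ}, {51, 53} × {μ, ν, ξ}, {51, 52, 53} × {μ, ξ}, {51, 52, 53} × {ν, ξ}, {52, 53} × {μ, ν, ξ}, {51, 52, 53} × {μ, ν, ξ}}; |τ_{X×Y}| = 216.

Enumerate products U × V with U ∈ τ_X, V ∈ τ_Y (deduplicated):
  ∅ × ∅ = {} (∅)
  {51} × {μ} = {(51,μ)}
  {51} × {ξ} = {(51,ξ)}
  {52} × {μ} = {(52,μ)}
  {52} × {ξ} = {(52,ξ)}
  {53} × {μ} = {(53,μ)}
  {53} × {ξ} = {(53,ξ)}
  {51} × {μ, ξ} = {(51,μ), (51,ξ)}
  {51, 52} × {μ} = {(51,μ), (52,μ)}
  {51, 53} × {μ} = {(51,μ), (53,μ)}
  {51} × {ν, ξ} = {(51,ν), (51,ξ)}
  {51, 52} × {ξ} = {(51,ξ), (52,ξ)}
  {51, 53} × {ξ} = {(51,ξ), (53,ξ)}
  {52} × {μ, ξ} = {(52,μ), (52,ξ)}
  {52, 53} × {μ} = {(52,μ), (53,μ)}
  {52} × {ν, ξ} = {(52,ν), (52,ξ)}
  {52, 53} × {ξ} = {(52,ξ), (53,ξ)}
  {53} × {μ, ξ} = {(53,μ), (53,ξ)}
  {53} × {ν, ξ} = {(53,ν), (53,ξ)}
  {51} × {μ, ν, ξ} = {(51,μ), (51,ν), (51,ξ)}
  {51, 52, 53} × {μ} = {(51,μ), (52,μ), (53,μ)}
  {51, 52, 53} × {ξ} = {(51,ξ), (52,ξ), (53,ξ)}
  {52} × {μ, ν, ξ} = {(52,μ), (52,ν), (52,ξ)}
  {53} × {μ, ν, ξ} = {(53,μ), (53,ν), (53,ξ)}
  {51, 52} × {μ, ξ} = {(51,μ), (51,ξ), (52,μ), (52,ξ)}
  {51, 53} × {μ, ξ} = {(51,μ), (51,ξ), (53,μ), (53,ξ)}
  {51, 52} × {ν, ξ} = {(51,ν), (51,ξ), (52,ν), (52,ξ)}
  {51, 53} × {ν, ξ} = {(51,ν), (51,ξ), (53,ν), (53,ξ)}
  {52, 53} × {μ, ξ} = {(52,μ), (52,ξ), (53,μ), (53,ξ)}
  {52, 53} × {ν, ξ} = {(52,ν), (52,ξ), (53,ν), (53,ξ)}
  {51, 52} × {μ, ν, ξ} = {(51,μ), (51,ν), (51,ξ), (52,μ), (52,ν), (52,ξ)}
  {51, 53} × {μ, ν, ξ} = {(51,μ), (51,ν), (51,ξ), (53,μ), (53,ν), (53,ξ)}
  {51, 52, 53} × {μ, ξ} = {(51,μ), (51,ξ), (52,μ), (52,ξ), (53,μ), (53,ξ)}
  {51, 52, 53} × {ν, ξ} = {(51,ν), (51,ξ), (52,ν), (52,ξ), (53,ν), (53,ξ)}
  {52, 53} × {μ, ν, ξ} = {(52,μ), (52,ν), (52,ξ), (53,μ), (53,ν), (53,ξ)}
  {51, 52, 53} × {μ, ν, ξ} = {(51,μ), (51,ν), (51,ξ), (52,μ), (52,ν), (52,ξ), (53,μ), (53,ν), (53,ξ)}
These 36 distinct sets form the basis B.
Close under arbitrary unions to get τ_{X×Y}; counting gives |τ_{X×Y}| = 216.


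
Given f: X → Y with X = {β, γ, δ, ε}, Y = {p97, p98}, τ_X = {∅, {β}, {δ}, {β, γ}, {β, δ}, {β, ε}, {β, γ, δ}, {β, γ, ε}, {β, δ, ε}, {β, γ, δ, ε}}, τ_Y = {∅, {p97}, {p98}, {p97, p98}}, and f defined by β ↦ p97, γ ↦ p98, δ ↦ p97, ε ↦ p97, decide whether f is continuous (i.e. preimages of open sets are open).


f is NOT continuous.

Compute f^{-1}(U) for each U ∈ τ_Y:
  U = ∅: f^{-1}(U) = ∅ ∈ τ_X ✓.
  U = {p97}: f^{-1}(U) = {β, δ, ε} ∈ τ_X ✓.
  U = {p98}: f^{-1}(U) = {γ} ∉ τ_X ✗.
  U = {p97, p98}: f^{-1}(U) = {β, γ, δ, ε} ∈ τ_X ✓.
Found U = {p98} with f^{-1}(U) = {γ} not in τ_X. Therefore f is NOT continuous.


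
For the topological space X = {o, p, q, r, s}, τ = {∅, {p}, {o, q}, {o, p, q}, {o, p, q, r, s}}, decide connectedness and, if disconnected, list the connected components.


(X, τ) is connected.

Find clopen sets (U ∈ τ with X ∖ U ∈ τ):
  U = ∅, X ∖ U = {o, p, q, r, s} — both open, so U is clopen.
  U = {o, p, q, r, s}, X ∖ U = ∅ — both open, so U is clopen.
Only trivial clopens (∅ and X) exist, so (X, τ) is connected.
Compute connected components by grouping points that agree on all clopens:
  component: {o, p, q, r, s}


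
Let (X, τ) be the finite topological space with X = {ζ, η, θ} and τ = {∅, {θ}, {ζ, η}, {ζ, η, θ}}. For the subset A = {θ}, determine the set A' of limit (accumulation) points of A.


A' = ∅

For each x ∈ X, list the open sets U ∈ τ with x ∈ U, then check whether U ∩ (A ∖ {x}) ≠ ∅ for every such U.
  x = ζ: open {ζ, η} ∋ x has {ζ, η} ∩ (A ∖ {ζ}) = ∅, so x is NOT a limit point.
  x = η: open {ζ, η} ∋ x has {ζ, η} ∩ (A ∖ {η}) = ∅, so x is NOT a limit point.
  x = θ: open {θ} ∋ x has {θ} ∩ (A ∖ {θ}) = ∅, so x is NOT a limit point.
Collecting: A' = ∅.


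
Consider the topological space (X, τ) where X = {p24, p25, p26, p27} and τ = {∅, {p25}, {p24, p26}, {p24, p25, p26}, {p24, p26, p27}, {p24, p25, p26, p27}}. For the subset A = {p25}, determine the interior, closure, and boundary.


int(A) = {p25}, cl(A) = {p25}, ∂A = ∅.

Closed sets in (X, τ) are complements of opens:
  closed(X, τ) = {∅, {p25}, {p27}, {p25, p27}, {p24, p26, p27}, {p24, p25, p26, p27}}.
int(A) = ⋃ {U ∈ τ : U ⊆ A}. Opens contained in A: ∅, {p25}.
Taking the union of these: int(A) = {p25}.
cl(A) = ⋂ {C closed : A ⊆ C}. Closed sets containing A: {p25}, {p25, p27}, {p24, p25, p26, p27}.
Intersecting these: cl(A) = {p25}.
∂A = cl(A) ∖ int(A) = {p25} ∖ {p25} = ∅.


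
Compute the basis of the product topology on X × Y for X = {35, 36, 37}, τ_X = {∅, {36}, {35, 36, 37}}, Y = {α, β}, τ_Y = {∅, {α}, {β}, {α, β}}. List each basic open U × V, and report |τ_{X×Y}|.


Basis B = {∅ × ∅, {36} × {α}, {36} × {β}, {36} × {α, β}, {35, 36, 37} × {α}, {35, 36, 37} × {β}, {35, 36, 37} × {α, β}}; |τ_{X×Y}| = 9.

Enumerate products U × V with U ∈ τ_X, V ∈ τ_Y (deduplicated):
  ∅ × ∅ = {} (∅)
  {36} × {α} = {(36,α)}
  {36} × {β} = {(36,β)}
  {36} × {α, β} = {(36,α), (36,β)}
  {35, 36, 37} × {α} = {(35,α), (36,α), (37,α)}
  {35, 36, 37} × {β} = {(35,β), (36,β), (37,β)}
  {35, 36, 37} × {α, β} = {(35,α), (35,β), (36,α), (36,β), (37,α), (37,β)}
These 7 distinct sets form the basis B.
Close under arbitrary unions to get τ_{X×Y}; counting gives |τ_{X×Y}| = 9.


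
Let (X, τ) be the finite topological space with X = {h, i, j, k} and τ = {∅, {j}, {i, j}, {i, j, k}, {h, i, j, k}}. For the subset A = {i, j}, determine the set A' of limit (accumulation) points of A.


A' = {h, i, k}

For each x ∈ X, list the open sets U ∈ τ with x ∈ U, then check whether U ∩ (A ∖ {x}) ≠ ∅ for every such U.
  x = h: opens ∋ x are {h, i, j, k}; each meets A ∖ {h}, so x IS a limit point.
  x = i: opens ∋ x are {i, j}, {i, j, k}, {h, i, j, k}; each meets A ∖ {i}, so x IS a limit point.
  x = j: open {j} ∋ x has {j} ∩ (A ∖ {j}) = ∅, so x is NOT a limit point.
  x = k: opens ∋ x are {i, j, k}, {h, i, j, k}; each meets A ∖ {k}, so x IS a limit point.
Collecting: A' = {h, i, k}.


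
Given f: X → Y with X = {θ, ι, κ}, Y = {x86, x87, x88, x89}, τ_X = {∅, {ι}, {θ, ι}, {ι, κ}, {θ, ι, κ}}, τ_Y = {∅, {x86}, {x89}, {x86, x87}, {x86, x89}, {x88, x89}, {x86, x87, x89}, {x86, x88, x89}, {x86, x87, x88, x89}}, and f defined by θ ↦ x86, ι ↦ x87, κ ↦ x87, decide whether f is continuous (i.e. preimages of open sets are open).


f is NOT continuous.

Compute f^{-1}(U) for each U ∈ τ_Y:
  U = ∅: f^{-1}(U) = ∅ ∈ τ_X ✓.
  U = {x86}: f^{-1}(U) = {θ} ∉ τ_X ✗.
  U = {x89}: f^{-1}(U) = ∅ ∈ τ_X ✓.
  U = {x86, x87}: f^{-1}(U) = {θ, ι, κ} ∈ τ_X ✓.
  U = {x86, x89}: f^{-1}(U) = {θ} ∉ τ_X ✗.
  U = {x88, x89}: f^{-1}(U) = ∅ ∈ τ_X ✓.
  U = {x86, x87, x89}: f^{-1}(U) = {θ, ι, κ} ∈ τ_X ✓.
  U = {x86, x88, x89}: f^{-1}(U) = {θ} ∉ τ_X ✗.
  U = {x86, x87, x88, x89}: f^{-1}(U) = {θ, ι, κ} ∈ τ_X ✓.
Found U = {x86} with f^{-1}(U) = {θ} not in τ_X. Therefore f is NOT continuous.


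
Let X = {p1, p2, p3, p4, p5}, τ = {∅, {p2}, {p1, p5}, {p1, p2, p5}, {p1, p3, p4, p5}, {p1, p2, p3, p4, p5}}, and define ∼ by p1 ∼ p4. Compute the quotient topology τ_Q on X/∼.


X/∼ = {[p1=p4], [p2], [p3], [p5]}; |τ_Q| = 4.

Equivalence classes: [p1=p4], [p2], [p3], [p5].
Quotient map π: X → X/∼ sends p1 ↦ [p1=p4], p2 ↦ [p2], p3 ↦ [p3], p4 ↦ [p1=p4], p5 ↦ [p5].
For each subset V ⊆ X/∼, compute π^{-1}(V) ⊆ X and check whether π^{-1}(V) ∈ τ. V is open in τ_Q iff π^{-1}(V) ∈ τ.
  V = {}: π^{-1}(V) = ∅ ∈ τ ✓.
  V = {[p1=p4]}: π^{-1}(V) = {p1, p4} ∉ τ ✗.
  V = {[p2]}: π^{-1}(V) = {p2} ∈ τ ✓.
  V = {[p1=p4], [p2]}: π^{-1}(V) = {p1, p2, p4} ∉ τ ✗.
  V = {[p3]}: π^{-1}(V) = {p3} ∉ τ ✗.
  V = {[p1=p4], [p3]}: π^{-1}(V) = {p1, p3, p4} ∉ τ ✗.
  V = {[p2], [p3]}: π^{-1}(V) = {p2, p3} ∉ τ ✗.
  V = {[p1=p4], [p2], [p3]}: π^{-1}(V) = {p1, p2, p3, p4} ∉ τ ✗.
  V = {[p5]}: π^{-1}(V) = {p5} ∉ τ ✗.
  V = {[p1=p4], [p5]}: π^{-1}(V) = {p1, p4, p5} ∉ τ ✗.
  V = {[p2], [p5]}: π^{-1}(V) = {p2, p5} ∉ τ ✗.
  V = {[p1=p4], [p2], [p5]}: π^{-1}(V) = {p1, p2, p4, p5} ∉ τ ✗.
  V = {[p3], [p5]}: π^{-1}(V) = {p3, p5} ∉ τ ✗.
  V = {[p1=p4], [p3], [p5]}: π^{-1}(V) = {p1, p3, p4, p5} ∈ τ ✓.
  V = {[p2], [p3], [p5]}: π^{-1}(V) = {p2, p3, p5} ∉ τ ✗.
  V = {[p1=p4], [p2], [p3], [p5]}: π^{-1}(V) = {p1, p2, p3, p4, p5} ∈ τ ✓.
Open sets in the quotient: τ_Q = {{}, {[p2]}, {[p1=p4], [p3], [p5]}, {[p1=p4], [p2], [p3], [p5]}} (4 elements).


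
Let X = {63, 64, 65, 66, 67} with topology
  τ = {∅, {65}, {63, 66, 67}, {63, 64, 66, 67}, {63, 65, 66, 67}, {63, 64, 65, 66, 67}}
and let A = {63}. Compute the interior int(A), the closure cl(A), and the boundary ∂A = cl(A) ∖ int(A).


int(A) = ∅, cl(A) = {63, 64, 66, 67}, ∂A = {63, 64, 66, 67}.

Closed sets in (X, τ) are complements of opens:
  closed(X, τ) = {∅, {64}, {65}, {64, 65}, {63, 64, 66, 67}, {63, 64, 65, 66, 67}}.
int(A) = ⋃ {U ∈ τ : U ⊆ A}. Opens contained in A: ∅.
Taking the union of these: int(A) = ∅.
cl(A) = ⋂ {C closed : A ⊆ C}. Closed sets containing A: {63, 64, 66, 67}, {63, 64, 65, 66, 67}.
Intersecting these: cl(A) = {63, 64, 66, 67}.
∂A = cl(A) ∖ int(A) = {63, 64, 66, 67} ∖ ∅ = {63, 64, 66, 67}.


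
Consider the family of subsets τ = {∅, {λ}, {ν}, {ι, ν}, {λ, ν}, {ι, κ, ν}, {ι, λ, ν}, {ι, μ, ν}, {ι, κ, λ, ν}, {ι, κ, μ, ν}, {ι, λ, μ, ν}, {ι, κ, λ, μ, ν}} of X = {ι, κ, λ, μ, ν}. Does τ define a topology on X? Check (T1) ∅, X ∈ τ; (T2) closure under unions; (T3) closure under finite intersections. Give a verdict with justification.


τ IS a topology on X.

Axiom (T1): ∅ ∈ τ? Yes; X ∈ τ? Yes.
Axiom (T2/T3): check pairwise unions and intersections of members of τ.
All pairwise intersections and unions checked — each lies in τ. Therefore τ satisfies (T1), (T2), (T3): it IS a topology on X.


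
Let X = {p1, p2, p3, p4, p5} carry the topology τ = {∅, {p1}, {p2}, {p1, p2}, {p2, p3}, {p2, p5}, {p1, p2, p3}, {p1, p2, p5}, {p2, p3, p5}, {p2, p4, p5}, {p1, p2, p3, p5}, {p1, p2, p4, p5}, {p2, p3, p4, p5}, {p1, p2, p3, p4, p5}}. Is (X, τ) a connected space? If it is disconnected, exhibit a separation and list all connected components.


(X, τ) is disconnected; components = [{p1}, {p2, p3, p4, p5}].

Find clopen sets (U ∈ τ with X ∖ U ∈ τ):
  U = ∅, X ∖ U = {p1, p2, p3, p4, p5} — both open, so U is clopen.
  U = {p1}, X ∖ U = {p2, p3, p4, p5} — both open, so U is clopen.
  U = {p2, p3, p4, p5}, X ∖ U = {p1} — both open, so U is clopen.
  U = {p1, p2, p3, p4, p5}, X ∖ U = ∅ — both open, so U is clopen.
Nontrivial clopen(s) exist: e.g. {p1}. So (X, τ) is disconnected.
Compute connected components by grouping points that agree on all clopens:
  component: {p1}
  component: {p2, p3, p4, p5}


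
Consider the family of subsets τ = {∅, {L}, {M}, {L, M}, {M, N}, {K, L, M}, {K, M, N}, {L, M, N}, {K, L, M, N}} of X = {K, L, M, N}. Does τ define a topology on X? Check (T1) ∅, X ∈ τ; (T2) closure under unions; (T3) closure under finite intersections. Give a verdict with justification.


τ is NOT a topology on X.

Axiom (T1): ∅ ∈ τ? Yes; X ∈ τ? Yes.
Axiom (T2/T3): check pairwise unions and intersections of members of τ.
Counterexample for (T3): {K, L, M} ∩ {K, M, N} = {K, M} ∉ τ. Therefore τ is NOT a topology.


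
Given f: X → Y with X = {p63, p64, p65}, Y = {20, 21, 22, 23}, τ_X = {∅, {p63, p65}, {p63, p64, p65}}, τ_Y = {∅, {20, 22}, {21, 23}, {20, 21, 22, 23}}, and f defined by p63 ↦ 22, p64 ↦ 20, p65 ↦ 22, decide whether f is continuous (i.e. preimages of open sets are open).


f IS continuous.

Compute f^{-1}(U) for each U ∈ τ_Y:
  U = ∅: f^{-1}(U) = ∅ ∈ τ_X ✓.
  U = {20, 22}: f^{-1}(U) = {p63, p64, p65} ∈ τ_X ✓.
  U = {21, 23}: f^{-1}(U) = ∅ ∈ τ_X ✓.
  U = {20, 21, 22, 23}: f^{-1}(U) = {p63, p64, p65} ∈ τ_X ✓.
Every preimage lies in τ_X, so f IS continuous.


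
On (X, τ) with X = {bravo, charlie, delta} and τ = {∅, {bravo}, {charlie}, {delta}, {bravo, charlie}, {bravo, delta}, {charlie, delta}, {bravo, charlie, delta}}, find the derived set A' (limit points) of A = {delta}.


A' = ∅

For each x ∈ X, list the open sets U ∈ τ with x ∈ U, then check whether U ∩ (A ∖ {x}) ≠ ∅ for every such U.
  x = bravo: open {bravo} ∋ x has {bravo} ∩ (A ∖ {bravo}) = ∅, so x is NOT a limit point.
  x = charlie: open {charlie} ∋ x has {charlie} ∩ (A ∖ {charlie}) = ∅, so x is NOT a limit point.
  x = delta: open {delta} ∋ x has {delta} ∩ (A ∖ {delta}) = ∅, so x is NOT a limit point.
Collecting: A' = ∅.


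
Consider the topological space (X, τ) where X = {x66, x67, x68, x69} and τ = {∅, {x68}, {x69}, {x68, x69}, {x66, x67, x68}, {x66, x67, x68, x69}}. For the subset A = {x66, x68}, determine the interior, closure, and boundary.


int(A) = {x68}, cl(A) = {x66, x67, x68}, ∂A = {x66, x67}.

Closed sets in (X, τ) are complements of opens:
  closed(X, τ) = {∅, {x69}, {x66, x67}, {x66, x67, x68}, {x66, x67, x69}, {x66, x67, x68, x69}}.
int(A) = ⋃ {U ∈ τ : U ⊆ A}. Opens contained in A: ∅, {x68}.
Taking the union of these: int(A) = {x68}.
cl(A) = ⋂ {C closed : A ⊆ C}. Closed sets containing A: {x66, x67, x68}, {x66, x67, x68, x69}.
Intersecting these: cl(A) = {x66, x67, x68}.
∂A = cl(A) ∖ int(A) = {x66, x67, x68} ∖ {x68} = {x66, x67}.


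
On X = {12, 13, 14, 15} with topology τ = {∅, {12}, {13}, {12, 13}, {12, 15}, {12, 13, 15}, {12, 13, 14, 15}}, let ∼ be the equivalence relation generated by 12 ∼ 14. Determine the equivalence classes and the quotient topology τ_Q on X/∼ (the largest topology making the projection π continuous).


X/∼ = {[12=14], [13], [15]}; |τ_Q| = 3.

Equivalence classes: [12=14], [13], [15].
Quotient map π: X → X/∼ sends 12 ↦ [12=14], 13 ↦ [13], 14 ↦ [12=14], 15 ↦ [15].
For each subset V ⊆ X/∼, compute π^{-1}(V) ⊆ X and check whether π^{-1}(V) ∈ τ. V is open in τ_Q iff π^{-1}(V) ∈ τ.
  V = {}: π^{-1}(V) = ∅ ∈ τ ✓.
  V = {[12=14]}: π^{-1}(V) = {12, 14} ∉ τ ✗.
  V = {[13]}: π^{-1}(V) = {13} ∈ τ ✓.
  V = {[12=14], [13]}: π^{-1}(V) = {12, 13, 14} ∉ τ ✗.
  V = {[15]}: π^{-1}(V) = {15} ∉ τ ✗.
  V = {[12=14], [15]}: π^{-1}(V) = {12, 14, 15} ∉ τ ✗.
  V = {[13], [15]}: π^{-1}(V) = {13, 15} ∉ τ ✗.
  V = {[12=14], [13], [15]}: π^{-1}(V) = {12, 13, 14, 15} ∈ τ ✓.
Open sets in the quotient: τ_Q = {{}, {[13]}, {[12=14], [13], [15]}} (3 elements).


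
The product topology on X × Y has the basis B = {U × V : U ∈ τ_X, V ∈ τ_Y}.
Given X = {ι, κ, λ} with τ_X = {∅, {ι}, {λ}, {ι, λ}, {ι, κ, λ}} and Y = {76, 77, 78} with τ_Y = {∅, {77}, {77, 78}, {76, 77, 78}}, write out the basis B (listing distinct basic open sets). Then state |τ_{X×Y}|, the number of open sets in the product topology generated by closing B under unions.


Basis B = {∅ × ∅, {ι} × {77}, {λ} × {77}, {ι} × {77, 78}, {ι, λ} × {77}, {λ} × {77, 78}, {ι} × {76, 77, 78}, {ι, κ, λ} × {77}, {λ} × {76, 77, 78}, {ι, λ} × {77, 78}, {ι, λ} × {76, 77, 78}, {ι, κ, λ} × {77, 78}, {ι, κ, λ} × {76, 77, 78}}; |τ_{X×Y}| = 30.

Enumerate products U × V with U ∈ τ_X, V ∈ τ_Y (deduplicated):
  ∅ × ∅ = {} (∅)
  {ι} × {77} = {(ι,77)}
  {λ} × {77} = {(λ,77)}
  {ι} × {77, 78} = {(ι,77), (ι,78)}
  {ι, λ} × {77} = {(ι,77), (λ,77)}
  {λ} × {77, 78} = {(λ,77), (λ,78)}
  {ι} × {76, 77, 78} = {(ι,76), (ι,77), (ι,78)}
  {ι, κ, λ} × {77} = {(ι,77), (κ,77), (λ,77)}
  {λ} × {76, 77, 78} = {(λ,76), (λ,77), (λ,78)}
  {ι, λ} × {77, 78} = {(ι,77), (ι,78), (λ,77), (λ,78)}
  {ι, λ} × {76, 77, 78} = {(ι,76), (ι,77), (ι,78), (λ,76), (λ,77), (λ,78)}
  {ι, κ, λ} × {77, 78} = {(ι,77), (ι,78), (κ,77), (κ,78), (λ,77), (λ,78)}
  {ι, κ, λ} × {76, 77, 78} = {(ι,76), (ι,77), (ι,78), (κ,76), (κ,77), (κ,78), (λ,76), (λ,77), (λ,78)}
These 13 distinct sets form the basis B.
Close under arbitrary unions to get τ_{X×Y}; counting gives |τ_{X×Y}| = 30.


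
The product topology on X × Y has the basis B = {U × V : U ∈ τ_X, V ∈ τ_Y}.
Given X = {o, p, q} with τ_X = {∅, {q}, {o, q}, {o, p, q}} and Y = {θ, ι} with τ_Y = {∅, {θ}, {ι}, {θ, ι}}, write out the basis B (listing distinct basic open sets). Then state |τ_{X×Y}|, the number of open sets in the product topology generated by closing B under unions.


Basis B = {∅ × ∅, {q} × {θ}, {q} × {ι}, {o, q} × {θ}, {o, q} × {ι}, {q} × {θ, ι}, {o, p, q} × {θ}, {o, p, q} × {ι}, {o, q} × {θ, ι}, {o, p, q} × {θ, ι}}; |τ_{X×Y}| = 16.

Enumerate products U × V with U ∈ τ_X, V ∈ τ_Y (deduplicated):
  ∅ × ∅ = {} (∅)
  {q} × {θ} = {(q,θ)}
  {q} × {ι} = {(q,ι)}
  {o, q} × {θ} = {(o,θ), (q,θ)}
  {o, q} × {ι} = {(o,ι), (q,ι)}
  {q} × {θ, ι} = {(q,θ), (q,ι)}
  {o, p, q} × {θ} = {(o,θ), (p,θ), (q,θ)}
  {o, p, q} × {ι} = {(o,ι), (p,ι), (q,ι)}
  {o, q} × {θ, ι} = {(o,θ), (o,ι), (q,θ), (q,ι)}
  {o, p, q} × {θ, ι} = {(o,θ), (o,ι), (p,θ), (p,ι), (q,θ), (q,ι)}
These 10 distinct sets form the basis B.
Close under arbitrary unions to get τ_{X×Y}; counting gives |τ_{X×Y}| = 16.


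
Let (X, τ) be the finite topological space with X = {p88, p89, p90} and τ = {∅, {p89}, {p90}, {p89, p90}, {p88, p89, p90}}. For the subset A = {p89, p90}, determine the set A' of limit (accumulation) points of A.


A' = {p88}

For each x ∈ X, list the open sets U ∈ τ with x ∈ U, then check whether U ∩ (A ∖ {x}) ≠ ∅ for every such U.
  x = p88: opens ∋ x are {p88, p89, p90}; each meets A ∖ {p88}, so x IS a limit point.
  x = p89: open {p89} ∋ x has {p89} ∩ (A ∖ {p89}) = ∅, so x is NOT a limit point.
  x = p90: open {p90} ∋ x has {p90} ∩ (A ∖ {p90}) = ∅, so x is NOT a limit point.
Collecting: A' = {p88}.


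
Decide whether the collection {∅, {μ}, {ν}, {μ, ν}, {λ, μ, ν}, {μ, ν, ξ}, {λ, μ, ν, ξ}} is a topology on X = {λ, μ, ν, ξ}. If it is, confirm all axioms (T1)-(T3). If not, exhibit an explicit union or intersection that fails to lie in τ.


τ IS a topology on X.

Axiom (T1): ∅ ∈ τ? Yes; X ∈ τ? Yes.
Axiom (T2/T3): check pairwise unions and intersections of members of τ.
All pairwise intersections and unions checked — each lies in τ. Therefore τ satisfies (T1), (T2), (T3): it IS a topology on X.


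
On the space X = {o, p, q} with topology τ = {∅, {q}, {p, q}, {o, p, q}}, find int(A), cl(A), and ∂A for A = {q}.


int(A) = {q}, cl(A) = {o, p, q}, ∂A = {o, p}.

Closed sets in (X, τ) are complements of opens:
  closed(X, τ) = {∅, {o}, {o, p}, {o, p, q}}.
int(A) = ⋃ {U ∈ τ : U ⊆ A}. Opens contained in A: ∅, {q}.
Taking the union of these: int(A) = {q}.
cl(A) = ⋂ {C closed : A ⊆ C}. Closed sets containing A: {o, p, q}.
Intersecting these: cl(A) = {o, p, q}.
∂A = cl(A) ∖ int(A) = {o, p, q} ∖ {q} = {o, p}.


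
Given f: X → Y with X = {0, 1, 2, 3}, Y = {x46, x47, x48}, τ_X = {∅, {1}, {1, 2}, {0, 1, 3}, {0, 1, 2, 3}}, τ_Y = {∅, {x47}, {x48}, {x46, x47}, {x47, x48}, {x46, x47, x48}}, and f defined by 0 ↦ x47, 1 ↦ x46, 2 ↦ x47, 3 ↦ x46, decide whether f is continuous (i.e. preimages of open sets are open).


f is NOT continuous.

Compute f^{-1}(U) for each U ∈ τ_Y:
  U = ∅: f^{-1}(U) = ∅ ∈ τ_X ✓.
  U = {x47}: f^{-1}(U) = {0, 2} ∉ τ_X ✗.
  U = {x48}: f^{-1}(U) = ∅ ∈ τ_X ✓.
  U = {x46, x47}: f^{-1}(U) = {0, 1, 2, 3} ∈ τ_X ✓.
  U = {x47, x48}: f^{-1}(U) = {0, 2} ∉ τ_X ✗.
  U = {x46, x47, x48}: f^{-1}(U) = {0, 1, 2, 3} ∈ τ_X ✓.
Found U = {x47} with f^{-1}(U) = {0, 2} not in τ_X. Therefore f is NOT continuous.


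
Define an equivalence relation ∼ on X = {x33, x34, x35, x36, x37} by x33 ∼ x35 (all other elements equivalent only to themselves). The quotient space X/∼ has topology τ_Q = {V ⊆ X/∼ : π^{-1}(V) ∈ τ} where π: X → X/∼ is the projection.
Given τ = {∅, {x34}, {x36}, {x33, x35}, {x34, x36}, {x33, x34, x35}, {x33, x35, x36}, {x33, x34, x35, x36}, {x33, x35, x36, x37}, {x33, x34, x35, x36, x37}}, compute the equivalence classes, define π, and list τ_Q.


X/∼ = {[x33=x35], [x34], [x36], [x37]}; |τ_Q| = 10.

Equivalence classes: [x33=x35], [x34], [x36], [x37].
Quotient map π: X → X/∼ sends x33 ↦ [x33=x35], x34 ↦ [x34], x35 ↦ [x33=x35], x36 ↦ [x36], x37 ↦ [x37].
For each subset V ⊆ X/∼, compute π^{-1}(V) ⊆ X and check whether π^{-1}(V) ∈ τ. V is open in τ_Q iff π^{-1}(V) ∈ τ.
  V = {}: π^{-1}(V) = ∅ ∈ τ ✓.
  V = {[x33=x35]}: π^{-1}(V) = {x33, x35} ∈ τ ✓.
  V = {[x34]}: π^{-1}(V) = {x34} ∈ τ ✓.
  V = {[x33=x35], [x34]}: π^{-1}(V) = {x33, x34, x35} ∈ τ ✓.
  V = {[x36]}: π^{-1}(V) = {x36} ∈ τ ✓.
  V = {[x33=x35], [x36]}: π^{-1}(V) = {x33, x35, x36} ∈ τ ✓.
  V = {[x34], [x36]}: π^{-1}(V) = {x34, x36} ∈ τ ✓.
  V = {[x33=x35], [x34], [x36]}: π^{-1}(V) = {x33, x34, x35, x36} ∈ τ ✓.
  V = {[x37]}: π^{-1}(V) = {x37} ∉ τ ✗.
  V = {[x33=x35], [x37]}: π^{-1}(V) = {x33, x35, x37} ∉ τ ✗.
  V = {[x34], [x37]}: π^{-1}(V) = {x34, x37} ∉ τ ✗.
  V = {[x33=x35], [x34], [x37]}: π^{-1}(V) = {x33, x34, x35, x37} ∉ τ ✗.
  V = {[x36], [x37]}: π^{-1}(V) = {x36, x37} ∉ τ ✗.
  V = {[x33=x35], [x36], [x37]}: π^{-1}(V) = {x33, x35, x36, x37} ∈ τ ✓.
  V = {[x34], [x36], [x37]}: π^{-1}(V) = {x34, x36, x37} ∉ τ ✗.
  V = {[x33=x35], [x34], [x36], [x37]}: π^{-1}(V) = {x33, x34, x35, x36, x37} ∈ τ ✓.
Open sets in the quotient: τ_Q = {{}, {[x33=x35]}, {[x34]}, {[x33=x35], [x34]}, {[x36]}, {[x33=x35], [x36]}, {[x34], [x36]}, {[x33=x35], [x34], [x36]}, {[x33=x35], [x36], [x37]}, {[x33=x35], [x34], [x36], [x37]}} (10 elements).


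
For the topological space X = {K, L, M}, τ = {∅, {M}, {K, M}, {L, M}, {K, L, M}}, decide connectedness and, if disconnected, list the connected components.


(X, τ) is connected.

Find clopen sets (U ∈ τ with X ∖ U ∈ τ):
  U = ∅, X ∖ U = {K, L, M} — both open, so U is clopen.
  U = {K, L, M}, X ∖ U = ∅ — both open, so U is clopen.
Only trivial clopens (∅ and X) exist, so (X, τ) is connected.
Compute connected components by grouping points that agree on all clopens:
  component: {K, L, M}


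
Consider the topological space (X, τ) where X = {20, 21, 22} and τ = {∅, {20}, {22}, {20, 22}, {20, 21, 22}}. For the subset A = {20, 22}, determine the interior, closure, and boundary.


int(A) = {20, 22}, cl(A) = {20, 21, 22}, ∂A = {21}.

Closed sets in (X, τ) are complements of opens:
  closed(X, τ) = {∅, {21}, {20, 21}, {21, 22}, {20, 21, 22}}.
int(A) = ⋃ {U ∈ τ : U ⊆ A}. Opens contained in A: ∅, {20}, {22}, {20, 22}.
Taking the union of these: int(A) = {20, 22}.
cl(A) = ⋂ {C closed : A ⊆ C}. Closed sets containing A: {20, 21, 22}.
Intersecting these: cl(A) = {20, 21, 22}.
∂A = cl(A) ∖ int(A) = {20, 21, 22} ∖ {20, 22} = {21}.


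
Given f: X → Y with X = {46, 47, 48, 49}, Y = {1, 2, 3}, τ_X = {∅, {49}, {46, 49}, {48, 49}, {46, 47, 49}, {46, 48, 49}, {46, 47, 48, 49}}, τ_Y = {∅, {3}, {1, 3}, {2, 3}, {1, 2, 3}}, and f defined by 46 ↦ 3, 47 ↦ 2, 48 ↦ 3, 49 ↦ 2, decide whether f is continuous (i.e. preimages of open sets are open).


f is NOT continuous.

Compute f^{-1}(U) for each U ∈ τ_Y:
  U = ∅: f^{-1}(U) = ∅ ∈ τ_X ✓.
  U = {3}: f^{-1}(U) = {46, 48} ∉ τ_X ✗.
  U = {1, 3}: f^{-1}(U) = {46, 48} ∉ τ_X ✗.
  U = {2, 3}: f^{-1}(U) = {46, 47, 48, 49} ∈ τ_X ✓.
  U = {1, 2, 3}: f^{-1}(U) = {46, 47, 48, 49} ∈ τ_X ✓.
Found U = {3} with f^{-1}(U) = {46, 48} not in τ_X. Therefore f is NOT continuous.


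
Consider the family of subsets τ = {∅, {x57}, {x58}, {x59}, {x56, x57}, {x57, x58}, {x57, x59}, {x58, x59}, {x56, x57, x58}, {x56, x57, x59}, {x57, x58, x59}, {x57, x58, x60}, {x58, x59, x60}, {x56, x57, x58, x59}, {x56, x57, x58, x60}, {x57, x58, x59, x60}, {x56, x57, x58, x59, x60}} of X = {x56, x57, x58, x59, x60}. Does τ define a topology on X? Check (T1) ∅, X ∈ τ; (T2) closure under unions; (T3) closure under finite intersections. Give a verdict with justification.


τ is NOT a topology on X.

Axiom (T1): ∅ ∈ τ? Yes; X ∈ τ? Yes.
Axiom (T2/T3): check pairwise unions and intersections of members of τ.
Counterexample for (T3): {x57, x58, x60} ∩ {x58, x59, x60} = {x58, x60} ∉ τ. Therefore τ is NOT a topology.


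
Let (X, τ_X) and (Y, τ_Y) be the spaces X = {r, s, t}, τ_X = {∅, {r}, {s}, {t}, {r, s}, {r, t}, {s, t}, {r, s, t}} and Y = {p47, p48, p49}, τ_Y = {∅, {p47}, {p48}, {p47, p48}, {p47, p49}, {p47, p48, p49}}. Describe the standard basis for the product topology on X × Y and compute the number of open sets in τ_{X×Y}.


Basis B = {∅ × ∅, {r} × {p47}, {r} × {p48}, {s} × {p47}, {s} × {p48}, {t} × {p47}, {t} × {p48}, {r} × {p47, p48}, {r} × {p47, p49}, {r, s} × {p47}, {r, t} × {p47}, {r, s} × {p48}, {r, t} × {p48}, {s} × {p47, p48}, {s} × {p47, p49}, {s, t} × {p47}, {s, t} × {p48}, {t} × {p47, p48}, {t} × {p47, p49}, {r} × {p47, p48, p49}, {r, s, t} × {p47}, {r, s, t} × {p48}, {s} × {p47, p48, p49}, {t} × {p47, p48, p49}, {r, s} × {p47, p48}, {r, t} × {p47, p48}, {r, s} × {p47, p49}, {r, t} × {p47, p49}, {s, t} × {p47, p48}, {s, t} × {p47, p49}, {r, s} × {p47, p48, p49}, {r, t} × {p47, p48, p49}, {r, s, t} × {p47, p48}, {r, s, t} × {p47, p49}, {s, t} × {p47, p48, p49}, {r, s, t} × {p47, p48, p49}}; |τ_{X×Y}| = 216.

Enumerate products U × V with U ∈ τ_X, V ∈ τ_Y (deduplicated):
  ∅ × ∅ = {} (∅)
  {r} × {p47} = {(r,p47)}
  {r} × {p48} = {(r,p48)}
  {s} × {p47} = {(s,p47)}
  {s} × {p48} = {(s,p48)}
  {t} × {p47} = {(t,p47)}
  {t} × {p48} = {(t,p48)}
  {r} × {p47, p48} = {(r,p47), (r,p48)}
  {r} × {p47, p49} = {(r,p47), (r,p49)}
  {r, s} × {p47} = {(r,p47), (s,p47)}
  {r, t} × {p47} = {(r,p47), (t,p47)}
  {r, s} × {p48} = {(r,p48), (s,p48)}
  {r, t} × {p48} = {(r,p48), (t,p48)}
  {s} × {p47, p48} = {(s,p47), (s,p48)}
  {s} × {p47, p49} = {(s,p47), (s,p49)}
  {s, t} × {p47} = {(s,p47), (t,p47)}
  {s, t} × {p48} = {(s,p48), (t,p48)}
  {t} × {p47, p48} = {(t,p47), (t,p48)}
  {t} × {p47, p49} = {(t,p47), (t,p49)}
  {r} × {p47, p48, p49} = {(r,p47), (r,p48), (r,p49)}
  {r, s, t} × {p47} = {(r,p47), (s,p47), (t,p47)}
  {r, s, t} × {p48} = {(r,p48), (s,p48), (t,p48)}
  {s} × {p47, p48, p49} = {(s,p47), (s,p48), (s,p49)}
  {t} × {p47, p48, p49} = {(t,p47), (t,p48), (t,p49)}
  {r, s} × {p47, p48} = {(r,p47), (r,p48), (s,p47), (s,p48)}
  {r, t} × {p47, p48} = {(r,p47), (r,p48), (t,p47), (t,p48)}
  {r, s} × {p47, p49} = {(r,p47), (r,p49), (s,p47), (s,p49)}
  {r, t} × {p47, p49} = {(r,p47), (r,p49), (t,p47), (t,p49)}
  {s, t} × {p47, p48} = {(s,p47), (s,p48), (t,p47), (t,p48)}
  {s, t} × {p47, p49} = {(s,p47), (s,p49), (t,p47), (t,p49)}
  {r, s} × {p47, p48, p49} = {(r,p47), (r,p48), (r,p49), (s,p47), (s,p48), (s,p49)}
  {r, t} × {p47, p48, p49} = {(r,p47), (r,p48), (r,p49), (t,p47), (t,p48), (t,p49)}
  {r, s, t} × {p47, p48} = {(r,p47), (r,p48), (s,p47), (s,p48), (t,p47), (t,p48)}
  {r, s, t} × {p47, p49} = {(r,p47), (r,p49), (s,p47), (s,p49), (t,p47), (t,p49)}
  {s, t} × {p47, p48, p49} = {(s,p47), (s,p48), (s,p49), (t,p47), (t,p48), (t,p49)}
  {r, s, t} × {p47, p48, p49} = {(r,p47), (r,p48), (r,p49), (s,p47), (s,p48), (s,p49), (t,p47), (t,p48), (t,p49)}
These 36 distinct sets form the basis B.
Close under arbitrary unions to get τ_{X×Y}; counting gives |τ_{X×Y}| = 216.


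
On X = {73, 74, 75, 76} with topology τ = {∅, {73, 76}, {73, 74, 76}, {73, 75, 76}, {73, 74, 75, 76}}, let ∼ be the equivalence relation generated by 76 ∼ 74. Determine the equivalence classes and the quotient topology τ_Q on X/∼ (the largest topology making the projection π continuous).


X/∼ = {[73], [74=76], [75]}; |τ_Q| = 3.

Equivalence classes: [73], [74=76], [75].
Quotient map π: X → X/∼ sends 73 ↦ [73], 74 ↦ [74=76], 75 ↦ [75], 76 ↦ [74=76].
For each subset V ⊆ X/∼, compute π^{-1}(V) ⊆ X and check whether π^{-1}(V) ∈ τ. V is open in τ_Q iff π^{-1}(V) ∈ τ.
  V = {}: π^{-1}(V) = ∅ ∈ τ ✓.
  V = {[73]}: π^{-1}(V) = {73} ∉ τ ✗.
  V = {[74=76]}: π^{-1}(V) = {74, 76} ∉ τ ✗.
  V = {[73], [74=76]}: π^{-1}(V) = {73, 74, 76} ∈ τ ✓.
  V = {[75]}: π^{-1}(V) = {75} ∉ τ ✗.
  V = {[73], [75]}: π^{-1}(V) = {73, 75} ∉ τ ✗.
  V = {[74=76], [75]}: π^{-1}(V) = {74, 75, 76} ∉ τ ✗.
  V = {[73], [74=76], [75]}: π^{-1}(V) = {73, 74, 75, 76} ∈ τ ✓.
Open sets in the quotient: τ_Q = {{}, {[73], [74=76]}, {[73], [74=76], [75]}} (3 elements).


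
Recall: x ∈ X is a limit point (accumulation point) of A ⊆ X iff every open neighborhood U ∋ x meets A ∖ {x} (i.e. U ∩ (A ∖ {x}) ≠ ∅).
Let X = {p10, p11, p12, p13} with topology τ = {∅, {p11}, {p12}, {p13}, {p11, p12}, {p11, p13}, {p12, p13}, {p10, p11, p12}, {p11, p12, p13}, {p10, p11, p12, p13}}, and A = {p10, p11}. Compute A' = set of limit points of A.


A' = {p10}

For each x ∈ X, list the open sets U ∈ τ with x ∈ U, then check whether U ∩ (A ∖ {x}) ≠ ∅ for every such U.
  x = p10: opens ∋ x are {p10, p11, p12}, {p10, p11, p12, p13}; each meets A ∖ {p10}, so x IS a limit point.
  x = p11: open {p11} ∋ x has {p11} ∩ (A ∖ {p11}) = ∅, so x is NOT a limit point.
  x = p12: open {p12} ∋ x has {p12} ∩ (A ∖ {p12}) = ∅, so x is NOT a limit point.
  x = p13: open {p13} ∋ x has {p13} ∩ (A ∖ {p13}) = ∅, so x is NOT a limit point.
Collecting: A' = {p10}.
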